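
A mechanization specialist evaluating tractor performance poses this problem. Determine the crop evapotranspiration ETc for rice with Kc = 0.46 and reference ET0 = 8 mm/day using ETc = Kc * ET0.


ETc = Kc * ET0
    = 0.46 * 8
    = 3.68 mm/day


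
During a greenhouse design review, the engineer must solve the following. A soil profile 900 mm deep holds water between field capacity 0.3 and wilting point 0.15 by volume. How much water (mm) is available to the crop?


AW = (FC - WP) * D
   = (0.3 - 0.15) * 900
   = 0.15 * 900
   = 135 mm


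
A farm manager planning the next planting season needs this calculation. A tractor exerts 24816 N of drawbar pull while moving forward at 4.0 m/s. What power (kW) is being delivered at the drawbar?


P = F * v / 1000
  = 24816 * 4.0 / 1000
  = 99264 / 1000
  = 99.26 kW


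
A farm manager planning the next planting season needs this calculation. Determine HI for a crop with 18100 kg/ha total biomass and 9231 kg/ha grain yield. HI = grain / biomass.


HI = grain_yield / biomass
   = 9231 / 18100
   = 0.51


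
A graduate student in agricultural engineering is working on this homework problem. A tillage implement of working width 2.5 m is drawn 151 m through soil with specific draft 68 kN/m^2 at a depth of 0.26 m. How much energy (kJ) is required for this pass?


E = k * d * w * L
  = 68 * 0.26 * 2.5 * 151
  = 6674.20 kJ


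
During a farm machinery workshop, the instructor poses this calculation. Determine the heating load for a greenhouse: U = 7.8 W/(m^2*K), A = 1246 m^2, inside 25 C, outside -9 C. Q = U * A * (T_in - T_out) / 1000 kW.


dT = 25 - (-9) = 34 K
Q = U * A * dT
  = 7.8 * 1246 * 34
  = 330439.20 W = 330.44 kW


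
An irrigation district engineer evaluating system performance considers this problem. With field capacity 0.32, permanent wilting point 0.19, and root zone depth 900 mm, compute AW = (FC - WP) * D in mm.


AW = (FC - WP) * D
   = (0.32 - 0.19) * 900
   = 0.13 * 900
   = 117 mm


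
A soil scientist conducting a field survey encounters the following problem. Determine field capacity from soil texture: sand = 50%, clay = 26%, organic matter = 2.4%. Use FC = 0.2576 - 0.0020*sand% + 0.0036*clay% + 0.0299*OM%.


FC = 0.2576 - 0.0020*50 + 0.0036*26 + 0.0299*2.4
   = 0.2576 - 0.1000 + 0.0936 + 0.0718
   = 0.3230


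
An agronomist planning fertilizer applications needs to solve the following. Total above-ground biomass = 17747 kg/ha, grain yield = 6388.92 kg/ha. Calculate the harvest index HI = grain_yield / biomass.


HI = grain_yield / biomass
   = 6388.92 / 17747
   = 0.36


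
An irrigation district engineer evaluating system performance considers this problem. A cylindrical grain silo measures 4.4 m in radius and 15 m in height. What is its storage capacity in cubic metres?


V = pi * r^2 * h
  = pi * 4.4^2 * 15
  = pi * 19.36 * 15
  = 912.32 m^3


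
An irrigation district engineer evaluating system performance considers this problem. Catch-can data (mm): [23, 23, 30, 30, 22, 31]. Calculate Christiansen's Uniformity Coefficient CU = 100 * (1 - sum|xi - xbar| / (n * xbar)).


xbar = 159 / 6 = 26.500
sum|xi - xbar| = 23
CU = 100 * (1 - 23 / (6 * 26.500))
   = 100 * (1 - 0.1447)
   = 85.53%


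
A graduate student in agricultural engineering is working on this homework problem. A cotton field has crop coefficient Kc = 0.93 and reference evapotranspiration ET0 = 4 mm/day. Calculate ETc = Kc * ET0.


ETc = Kc * ET0
    = 0.93 * 4
    = 3.72 mm/day


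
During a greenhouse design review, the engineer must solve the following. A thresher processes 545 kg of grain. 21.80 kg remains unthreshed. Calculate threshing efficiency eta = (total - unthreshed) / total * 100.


eta = (total - unthreshed) / total * 100
    = (545 - 21.80) / 545 * 100
    = 523.20 / 545 * 100
    = 96%


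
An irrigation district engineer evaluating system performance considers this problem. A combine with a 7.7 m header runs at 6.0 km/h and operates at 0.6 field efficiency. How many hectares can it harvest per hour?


C = w * v * eta_f / 10
  = 7.7 * 6.0 * 0.6 / 10
  = 27.72 / 10
  = 2.77 ha/h


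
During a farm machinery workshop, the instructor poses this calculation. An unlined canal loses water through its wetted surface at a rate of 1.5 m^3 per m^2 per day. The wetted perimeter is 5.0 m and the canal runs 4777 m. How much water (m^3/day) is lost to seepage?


S = C * P * L
  = 1.5 * 5.0 * 4777
  = 35827.50 m^3/day


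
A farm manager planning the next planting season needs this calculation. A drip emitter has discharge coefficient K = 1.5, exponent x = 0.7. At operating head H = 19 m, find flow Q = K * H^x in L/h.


Q = K * H^x
  = 1.5 * 19^0.7
  = 1.5 * 7.8547
  = 11.78 L/h


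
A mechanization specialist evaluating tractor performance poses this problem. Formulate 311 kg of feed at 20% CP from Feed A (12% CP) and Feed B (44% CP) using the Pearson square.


parts_A = CP_b - target = 44 - 20 = 24
parts_B = target - CP_a = 20 - 12 = 8
total_parts = 24 + 8 = 32
Feed A = 311 * 24 / 32 = 233.25 kg
Feed B = 311 * 8 / 32 = 77.75 kg

233.25 kg


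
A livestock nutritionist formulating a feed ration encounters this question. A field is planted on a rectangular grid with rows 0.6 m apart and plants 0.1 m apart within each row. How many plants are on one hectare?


D = 10000 / (row_sp * plant_sp)
  = 10000 / (0.6 * 0.1)
  = 10000 / 0.0600
  = 166666.67 plants/ha


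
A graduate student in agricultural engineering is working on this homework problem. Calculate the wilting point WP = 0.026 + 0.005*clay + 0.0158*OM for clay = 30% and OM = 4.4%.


WP = 0.026 + 0.005*30 + 0.0158*4.4
   = 0.026 + 0.1500 + 0.0695
   = 0.2455


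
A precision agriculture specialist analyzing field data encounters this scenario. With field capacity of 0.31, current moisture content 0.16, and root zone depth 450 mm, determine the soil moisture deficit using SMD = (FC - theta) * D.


SMD = (FC - theta) * D
    = (0.31 - 0.16) * 450
    = 0.150 * 450
    = 67.50 mm


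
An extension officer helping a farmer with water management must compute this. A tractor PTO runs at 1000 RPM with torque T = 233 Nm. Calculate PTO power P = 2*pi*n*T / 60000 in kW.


P = 2*pi*n*T / 60000
  = 2*pi * 1000 * 233 / 60000
  = 1463982.18 / 60000
  = 24.40 kW


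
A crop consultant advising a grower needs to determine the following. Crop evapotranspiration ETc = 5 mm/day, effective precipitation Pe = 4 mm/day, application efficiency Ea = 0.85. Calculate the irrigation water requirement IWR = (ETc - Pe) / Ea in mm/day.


IWR = (ETc - Pe) / Ea
    = (5 - 4) / 0.85
    = 1 / 0.85
    = 1.18 mm/day


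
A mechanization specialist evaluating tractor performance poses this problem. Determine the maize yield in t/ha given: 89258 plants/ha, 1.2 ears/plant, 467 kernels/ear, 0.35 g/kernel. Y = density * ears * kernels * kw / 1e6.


Y = density * ears * kernels * kw
  = 89258 * 1.2 * 467 * 0.35 g/ha
  = 17507064.12 g/ha
  = 17507.06 kg/ha = 17.51 t/ha


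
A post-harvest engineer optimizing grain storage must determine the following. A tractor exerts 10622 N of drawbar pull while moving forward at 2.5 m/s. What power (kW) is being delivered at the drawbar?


P = F * v / 1000
  = 10622 * 2.5 / 1000
  = 26555 / 1000
  = 26.56 kW


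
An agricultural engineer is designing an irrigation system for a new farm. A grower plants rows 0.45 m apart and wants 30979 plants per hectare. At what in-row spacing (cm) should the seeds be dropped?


spacing = 10000 / (row_sp * density)
        = 10000 / (0.45 * 30979)
        = 10000 / 13940.55
        = 0.71733 m = 71.73 cm


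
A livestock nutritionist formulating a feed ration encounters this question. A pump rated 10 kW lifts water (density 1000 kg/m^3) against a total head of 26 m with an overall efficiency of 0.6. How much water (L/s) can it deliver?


Q = (P * 1000 * eta) / (rho * g * H)
  = (10 * 1000 * 0.6) / (1000 * 9.81 * 26)
  = 6000 / 255060
  = 0.02352 m^3/s = 23.52 L/s


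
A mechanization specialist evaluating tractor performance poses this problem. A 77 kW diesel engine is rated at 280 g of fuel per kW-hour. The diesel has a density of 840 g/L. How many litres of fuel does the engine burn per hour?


FC = P * BSFC / rho_fuel
   = 77 * 280 / 840
   = 21560 / 840
   = 25.67 L/h


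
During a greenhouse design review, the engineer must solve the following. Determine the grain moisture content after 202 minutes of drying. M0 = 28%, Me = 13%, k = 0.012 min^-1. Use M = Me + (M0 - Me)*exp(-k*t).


M = Me + (M0 - Me) * e^(-k*t)
  = 13 + (28 - 13) * e^(-0.012*202)
  = 13 + 15 * e^(-2.424)
  = 13 + 15 * 0.08857
  = 13 + 1.3285
  = 14.33%


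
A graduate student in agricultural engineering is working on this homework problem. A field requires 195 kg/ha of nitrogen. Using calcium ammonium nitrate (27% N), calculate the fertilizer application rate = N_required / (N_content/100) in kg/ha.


Rate = N_required / (N_content / 100)
     = 195 / (27 / 100)
     = 195 / 0.27
     = 722.22 kg/ha


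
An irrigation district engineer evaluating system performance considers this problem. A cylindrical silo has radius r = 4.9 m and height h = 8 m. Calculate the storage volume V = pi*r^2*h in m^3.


V = pi * r^2 * h
  = pi * 4.9^2 * 8
  = pi * 24.01 * 8
  = 603.44 m^3


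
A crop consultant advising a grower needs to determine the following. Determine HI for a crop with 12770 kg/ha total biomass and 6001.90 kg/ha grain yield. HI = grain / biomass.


HI = grain_yield / biomass
   = 6001.90 / 12770
   = 0.47


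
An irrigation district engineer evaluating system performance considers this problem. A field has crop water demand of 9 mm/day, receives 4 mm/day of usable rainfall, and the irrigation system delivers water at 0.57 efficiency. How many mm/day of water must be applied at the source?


IWR = (ETc - Pe) / Ea
    = (9 - 4) / 0.57
    = 5 / 0.57
    = 8.77 mm/day


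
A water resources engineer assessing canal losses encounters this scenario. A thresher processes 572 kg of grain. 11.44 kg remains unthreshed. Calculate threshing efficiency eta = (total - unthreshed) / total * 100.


eta = (total - unthreshed) / total * 100
    = (572 - 11.44) / 572 * 100
    = 560.56 / 572 * 100
    = 98%


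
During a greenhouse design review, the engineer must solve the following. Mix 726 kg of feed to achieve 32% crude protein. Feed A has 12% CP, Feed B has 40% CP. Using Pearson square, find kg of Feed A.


parts_A = CP_b - target = 40 - 32 = 8
parts_B = target - CP_a = 32 - 12 = 20
total_parts = 8 + 20 = 28
Feed A = 726 * 8 / 28 = 207.43 kg
Feed B = 726 * 20 / 28 = 518.57 kg

207.43 kg


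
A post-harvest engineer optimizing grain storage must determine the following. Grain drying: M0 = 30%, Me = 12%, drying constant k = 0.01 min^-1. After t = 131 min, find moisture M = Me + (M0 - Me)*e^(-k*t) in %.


M = Me + (M0 - Me) * e^(-k*t)
  = 12 + (30 - 12) * e^(-0.01*131)
  = 12 + 18 * e^(-1.310)
  = 12 + 18 * 0.26982
  = 12 + 4.8568
  = 16.86%


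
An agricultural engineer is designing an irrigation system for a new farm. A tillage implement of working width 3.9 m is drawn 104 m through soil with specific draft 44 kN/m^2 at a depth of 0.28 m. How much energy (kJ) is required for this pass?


E = k * d * w * L
  = 44 * 0.28 * 3.9 * 104
  = 4996.99 kJ


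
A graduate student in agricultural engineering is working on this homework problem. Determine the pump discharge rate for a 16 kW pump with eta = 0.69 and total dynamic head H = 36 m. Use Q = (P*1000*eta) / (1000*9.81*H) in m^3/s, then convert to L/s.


Q = (P * 1000 * eta) / (rho * g * H)
  = (16 * 1000 * 0.69) / (1000 * 9.81 * 36)
  = 11040 / 353160
  = 0.03126 m^3/s = 31.26 L/s


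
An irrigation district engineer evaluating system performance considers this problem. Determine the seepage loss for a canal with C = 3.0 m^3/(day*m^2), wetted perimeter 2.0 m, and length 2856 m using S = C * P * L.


S = C * P * L
  = 3.0 * 2.0 * 2856
  = 17136 m^3/day


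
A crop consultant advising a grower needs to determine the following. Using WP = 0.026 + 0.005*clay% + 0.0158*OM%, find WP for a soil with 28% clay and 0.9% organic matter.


WP = 0.026 + 0.005*28 + 0.0158*0.9
   = 0.026 + 0.1400 + 0.0142
   = 0.1802


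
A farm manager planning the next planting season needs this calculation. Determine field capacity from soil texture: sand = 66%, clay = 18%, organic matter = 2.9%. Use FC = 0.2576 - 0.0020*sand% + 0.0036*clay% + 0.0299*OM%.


FC = 0.2576 - 0.0020*66 + 0.0036*18 + 0.0299*2.9
   = 0.2576 - 0.1320 + 0.0648 + 0.0867
   = 0.2771


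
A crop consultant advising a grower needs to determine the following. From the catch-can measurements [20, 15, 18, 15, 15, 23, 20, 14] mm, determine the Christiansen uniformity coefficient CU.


xbar = 140 / 8 = 17.500
sum|xi - xbar| = 22
CU = 100 * (1 - 22 / (8 * 17.500))
   = 100 * (1 - 0.1571)
   = 84.29%


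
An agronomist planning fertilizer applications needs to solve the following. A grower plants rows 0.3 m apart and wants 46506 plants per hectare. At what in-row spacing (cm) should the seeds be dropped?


spacing = 10000 / (row_sp * density)
        = 10000 / (0.3 * 46506)
        = 10000 / 13951.80
        = 0.71675 m = 71.68 cm


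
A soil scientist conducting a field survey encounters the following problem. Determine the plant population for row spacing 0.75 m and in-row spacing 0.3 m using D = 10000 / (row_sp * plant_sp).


D = 10000 / (row_sp * plant_sp)
  = 10000 / (0.75 * 0.3)
  = 10000 / 0.2250
  = 44444.44 plants/ha


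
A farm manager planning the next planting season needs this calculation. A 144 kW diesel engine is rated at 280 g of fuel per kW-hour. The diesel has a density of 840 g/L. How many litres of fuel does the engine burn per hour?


FC = P * BSFC / rho_fuel
   = 144 * 280 / 840
   = 40320 / 840
   = 48 L/h


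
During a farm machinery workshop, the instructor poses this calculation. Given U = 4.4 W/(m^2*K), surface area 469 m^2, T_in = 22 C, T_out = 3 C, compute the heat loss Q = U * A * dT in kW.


dT = 22 - (3) = 19 K
Q = U * A * dT
  = 4.4 * 469 * 19
  = 39208.40 W = 39.21 kW


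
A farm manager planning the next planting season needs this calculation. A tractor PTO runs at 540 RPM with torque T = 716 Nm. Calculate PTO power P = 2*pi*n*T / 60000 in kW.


P = 2*pi*n*T / 60000
  = 2*pi * 540 * 716 / 60000
  = 2429330.77 / 60000
  = 40.49 kW


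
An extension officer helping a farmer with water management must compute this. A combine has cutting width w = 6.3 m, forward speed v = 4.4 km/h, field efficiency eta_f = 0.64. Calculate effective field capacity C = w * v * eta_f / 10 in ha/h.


C = w * v * eta_f / 10
  = 6.3 * 4.4 * 0.64 / 10
  = 17.74 / 10
  = 1.77 ha/h


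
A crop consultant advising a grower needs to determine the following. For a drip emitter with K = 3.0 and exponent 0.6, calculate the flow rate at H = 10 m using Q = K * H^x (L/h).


Q = K * H^x
  = 3.0 * 10^0.6
  = 3.0 * 3.9811
  = 11.94 L/h


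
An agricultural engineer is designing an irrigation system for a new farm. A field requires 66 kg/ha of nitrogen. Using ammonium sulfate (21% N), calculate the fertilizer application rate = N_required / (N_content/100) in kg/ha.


Rate = N_required / (N_content / 100)
     = 66 / (21 / 100)
     = 66 / 0.21
     = 314.29 kg/ha


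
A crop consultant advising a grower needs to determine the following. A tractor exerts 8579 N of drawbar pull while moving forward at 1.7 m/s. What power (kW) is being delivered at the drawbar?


P = F * v / 1000
  = 8579 * 1.7 / 1000
  = 14584.30 / 1000
  = 14.58 kW


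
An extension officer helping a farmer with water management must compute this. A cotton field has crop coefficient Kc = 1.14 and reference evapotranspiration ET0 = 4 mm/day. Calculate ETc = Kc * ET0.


ETc = Kc * ET0
    = 1.14 * 4
    = 4.56 mm/day


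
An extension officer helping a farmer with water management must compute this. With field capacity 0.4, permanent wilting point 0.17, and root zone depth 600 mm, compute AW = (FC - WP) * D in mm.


AW = (FC - WP) * D
   = (0.4 - 0.17) * 600
   = 0.23 * 600
   = 138 mm


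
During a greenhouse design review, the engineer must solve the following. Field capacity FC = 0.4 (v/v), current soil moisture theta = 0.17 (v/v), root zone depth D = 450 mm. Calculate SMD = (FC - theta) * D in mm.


SMD = (FC - theta) * D
    = (0.4 - 0.17) * 450
    = 0.230 * 450
    = 103.50 mm


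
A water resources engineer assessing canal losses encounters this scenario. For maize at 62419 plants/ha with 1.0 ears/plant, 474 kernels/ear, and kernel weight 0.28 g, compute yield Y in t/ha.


Y = density * ears * kernels * kw
  = 62419 * 1.0 * 474 * 0.28 g/ha
  = 8284249.68 g/ha
  = 8284.25 kg/ha = 8.28 t/ha


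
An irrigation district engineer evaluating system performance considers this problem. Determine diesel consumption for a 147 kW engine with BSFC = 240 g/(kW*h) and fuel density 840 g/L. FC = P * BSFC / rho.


FC = P * BSFC / rho_fuel
   = 147 * 240 / 840
   = 35280 / 840
   = 42 L/h


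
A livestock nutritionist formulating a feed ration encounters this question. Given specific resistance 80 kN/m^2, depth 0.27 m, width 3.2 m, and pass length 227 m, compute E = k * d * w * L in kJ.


E = k * d * w * L
  = 80 * 0.27 * 3.2 * 227
  = 15690.24 kJ


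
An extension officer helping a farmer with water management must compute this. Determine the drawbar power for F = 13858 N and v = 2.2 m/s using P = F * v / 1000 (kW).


P = F * v / 1000
  = 13858 * 2.2 / 1000
  = 30487.60 / 1000
  = 30.49 kW


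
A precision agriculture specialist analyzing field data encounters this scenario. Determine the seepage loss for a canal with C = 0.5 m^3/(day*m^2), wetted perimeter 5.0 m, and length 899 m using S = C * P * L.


S = C * P * L
  = 0.5 * 5.0 * 899
  = 2247.50 m^3/day


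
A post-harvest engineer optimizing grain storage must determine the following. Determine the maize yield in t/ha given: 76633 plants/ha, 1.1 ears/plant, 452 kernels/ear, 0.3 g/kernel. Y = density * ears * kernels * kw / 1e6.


Y = density * ears * kernels * kw
  = 76633 * 1.1 * 452 * 0.3 g/ha
  = 11430578.28 g/ha
  = 11430.58 kg/ha = 11.43 t/ha


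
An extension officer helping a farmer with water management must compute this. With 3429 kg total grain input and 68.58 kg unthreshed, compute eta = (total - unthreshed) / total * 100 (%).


eta = (total - unthreshed) / total * 100
    = (3429 - 68.58) / 3429 * 100
    = 3360.42 / 3429 * 100
    = 98%


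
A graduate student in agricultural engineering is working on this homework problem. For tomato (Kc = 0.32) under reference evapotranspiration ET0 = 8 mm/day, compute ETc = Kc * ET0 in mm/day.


ETc = Kc * ET0
    = 0.32 * 8
    = 2.56 mm/day


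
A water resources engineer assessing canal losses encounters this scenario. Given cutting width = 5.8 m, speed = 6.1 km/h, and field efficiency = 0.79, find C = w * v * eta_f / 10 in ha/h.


C = w * v * eta_f / 10
  = 5.8 * 6.1 * 0.79 / 10
  = 27.95 / 10
  = 2.80 ha/h


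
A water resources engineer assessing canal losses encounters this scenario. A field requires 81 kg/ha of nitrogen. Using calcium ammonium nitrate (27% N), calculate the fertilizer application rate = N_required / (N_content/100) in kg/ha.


Rate = N_required / (N_content / 100)
     = 81 / (27 / 100)
     = 81 / 0.27
     = 300 kg/ha


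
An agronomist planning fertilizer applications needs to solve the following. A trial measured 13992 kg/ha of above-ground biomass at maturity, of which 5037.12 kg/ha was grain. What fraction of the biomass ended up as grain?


HI = grain_yield / biomass
   = 5037.12 / 13992
   = 0.36


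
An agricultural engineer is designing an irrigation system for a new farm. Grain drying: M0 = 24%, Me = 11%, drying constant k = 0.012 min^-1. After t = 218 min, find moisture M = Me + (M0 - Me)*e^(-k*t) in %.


M = Me + (M0 - Me) * e^(-k*t)
  = 11 + (24 - 11) * e^(-0.012*218)
  = 11 + 13 * e^(-2.616)
  = 11 + 13 * 0.07309
  = 11 + 0.9502
  = 11.95%


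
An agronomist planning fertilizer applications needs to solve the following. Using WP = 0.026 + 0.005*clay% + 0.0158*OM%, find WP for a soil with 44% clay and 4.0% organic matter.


WP = 0.026 + 0.005*44 + 0.0158*4.0
   = 0.026 + 0.2200 + 0.0632
   = 0.3092


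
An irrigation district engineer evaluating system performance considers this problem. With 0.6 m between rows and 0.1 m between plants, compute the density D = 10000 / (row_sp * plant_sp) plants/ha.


D = 10000 / (row_sp * plant_sp)
  = 10000 / (0.6 * 0.1)
  = 10000 / 0.0600
  = 166666.67 plants/ha


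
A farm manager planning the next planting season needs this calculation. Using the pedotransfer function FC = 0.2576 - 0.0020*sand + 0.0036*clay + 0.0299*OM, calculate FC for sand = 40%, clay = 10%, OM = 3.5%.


FC = 0.2576 - 0.0020*40 + 0.0036*10 + 0.0299*3.5
   = 0.2576 - 0.0800 + 0.0360 + 0.1047
   = 0.3183


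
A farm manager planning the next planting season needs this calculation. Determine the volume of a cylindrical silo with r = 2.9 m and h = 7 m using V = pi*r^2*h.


V = pi * r^2 * h
  = pi * 2.9^2 * 7
  = pi * 8.41 * 7
  = 184.95 m^3


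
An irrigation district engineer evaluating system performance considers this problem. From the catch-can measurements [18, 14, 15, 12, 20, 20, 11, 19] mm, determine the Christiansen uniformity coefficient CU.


xbar = 129 / 8 = 16.125
sum|xi - xbar| = 25
CU = 100 * (1 - 25 / (8 * 16.125))
   = 100 * (1 - 0.1938)
   = 80.62%


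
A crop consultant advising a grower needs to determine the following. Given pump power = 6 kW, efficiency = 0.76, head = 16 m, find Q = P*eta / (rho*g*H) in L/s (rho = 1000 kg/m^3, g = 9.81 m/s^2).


Q = (P * 1000 * eta) / (rho * g * H)
  = (6 * 1000 * 0.76) / (1000 * 9.81 * 16)
  = 4560 / 156960
  = 0.02905 m^3/s = 29.05 L/s


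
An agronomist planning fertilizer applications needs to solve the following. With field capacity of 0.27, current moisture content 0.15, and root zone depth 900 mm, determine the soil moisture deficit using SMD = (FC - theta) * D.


SMD = (FC - theta) * D
    = (0.27 - 0.15) * 900
    = 0.120 * 900
    = 108 mm


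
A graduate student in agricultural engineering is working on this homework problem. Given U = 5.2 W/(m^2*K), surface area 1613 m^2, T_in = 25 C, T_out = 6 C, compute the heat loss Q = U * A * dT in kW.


dT = 25 - (6) = 19 K
Q = U * A * dT
  = 5.2 * 1613 * 19
  = 159364.40 W = 159.36 kW


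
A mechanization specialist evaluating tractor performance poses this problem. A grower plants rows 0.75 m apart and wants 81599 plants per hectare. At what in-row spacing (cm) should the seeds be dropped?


spacing = 10000 / (row_sp * density)
        = 10000 / (0.75 * 81599)
        = 10000 / 61199.25
        = 0.16340 m = 16.34 cm


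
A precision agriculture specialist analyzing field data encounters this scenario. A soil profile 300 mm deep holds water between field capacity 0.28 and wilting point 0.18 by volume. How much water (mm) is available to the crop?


AW = (FC - WP) * D
   = (0.28 - 0.18) * 300
   = 0.10 * 300
   = 30 mm


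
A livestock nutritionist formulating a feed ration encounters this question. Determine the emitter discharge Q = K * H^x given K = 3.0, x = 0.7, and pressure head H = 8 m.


Q = K * H^x
  = 3.0 * 8^0.7
  = 3.0 * 4.2871
  = 12.86 L/h


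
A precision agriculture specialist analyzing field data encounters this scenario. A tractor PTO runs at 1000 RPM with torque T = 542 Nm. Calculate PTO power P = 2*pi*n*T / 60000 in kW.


P = 2*pi*n*T / 60000
  = 2*pi * 1000 * 542 / 60000
  = 3405486.44 / 60000
  = 56.76 kW


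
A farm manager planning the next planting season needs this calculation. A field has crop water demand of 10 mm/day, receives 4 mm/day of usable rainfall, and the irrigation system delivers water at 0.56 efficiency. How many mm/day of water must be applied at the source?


IWR = (ETc - Pe) / Ea
    = (10 - 4) / 0.56
    = 6 / 0.56
    = 10.71 mm/day


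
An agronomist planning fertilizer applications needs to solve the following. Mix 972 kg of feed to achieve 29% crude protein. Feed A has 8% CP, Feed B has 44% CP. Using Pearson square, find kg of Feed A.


parts_A = CP_b - target = 44 - 29 = 15
parts_B = target - CP_a = 29 - 8 = 21
total_parts = 15 + 21 = 36
Feed A = 972 * 15 / 36 = 405 kg
Feed B = 972 * 21 / 36 = 567 kg

405 kg


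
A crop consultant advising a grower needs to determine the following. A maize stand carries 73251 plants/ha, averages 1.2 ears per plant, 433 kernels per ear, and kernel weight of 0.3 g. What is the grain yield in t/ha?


Y = density * ears * kernels * kw
  = 73251 * 1.2 * 433 * 0.3 g/ha
  = 11418365.88 g/ha
  = 11418.37 kg/ha = 11.42 t/ha


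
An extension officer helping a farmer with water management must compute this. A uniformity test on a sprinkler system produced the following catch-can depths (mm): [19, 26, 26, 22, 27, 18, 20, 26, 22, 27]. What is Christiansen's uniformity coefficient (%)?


xbar = 233 / 10 = 23.300
sum|xi - xbar| = 31
CU = 100 * (1 - 31 / (10 * 23.300))
   = 100 * (1 - 0.1330)
   = 86.70%


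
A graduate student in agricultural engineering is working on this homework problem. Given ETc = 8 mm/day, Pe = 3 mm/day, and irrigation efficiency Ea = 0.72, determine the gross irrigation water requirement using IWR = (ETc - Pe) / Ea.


IWR = (ETc - Pe) / Ea
    = (8 - 3) / 0.72
    = 5 / 0.72
    = 6.94 mm/day


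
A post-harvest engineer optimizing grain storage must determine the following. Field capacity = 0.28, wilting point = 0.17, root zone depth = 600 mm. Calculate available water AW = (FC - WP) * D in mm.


AW = (FC - WP) * D
   = (0.28 - 0.17) * 600
   = 0.11 * 600
   = 66 mm


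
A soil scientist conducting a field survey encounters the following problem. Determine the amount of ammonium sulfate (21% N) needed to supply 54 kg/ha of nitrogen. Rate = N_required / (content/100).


Rate = N_required / (N_content / 100)
     = 54 / (21 / 100)
     = 54 / 0.21
     = 257.14 kg/ha


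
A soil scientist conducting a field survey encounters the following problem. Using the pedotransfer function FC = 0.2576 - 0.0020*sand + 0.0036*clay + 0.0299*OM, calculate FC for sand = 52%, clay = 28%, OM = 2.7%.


FC = 0.2576 - 0.0020*52 + 0.0036*28 + 0.0299*2.7
   = 0.2576 - 0.1040 + 0.1008 + 0.0807
   = 0.3351


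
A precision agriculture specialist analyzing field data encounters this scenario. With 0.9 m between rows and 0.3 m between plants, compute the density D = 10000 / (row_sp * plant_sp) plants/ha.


D = 10000 / (row_sp * plant_sp)
  = 10000 / (0.9 * 0.3)
  = 10000 / 0.2700
  = 37037.04 plants/ha


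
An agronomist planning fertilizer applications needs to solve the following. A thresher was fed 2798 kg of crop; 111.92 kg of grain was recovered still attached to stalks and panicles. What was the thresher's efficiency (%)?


eta = (total - unthreshed) / total * 100
    = (2798 - 111.92) / 2798 * 100
    = 2686.08 / 2798 * 100
    = 96%


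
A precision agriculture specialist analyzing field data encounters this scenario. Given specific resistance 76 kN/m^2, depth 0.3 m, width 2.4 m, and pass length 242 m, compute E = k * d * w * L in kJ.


E = k * d * w * L
  = 76 * 0.3 * 2.4 * 242
  = 13242.24 kJ


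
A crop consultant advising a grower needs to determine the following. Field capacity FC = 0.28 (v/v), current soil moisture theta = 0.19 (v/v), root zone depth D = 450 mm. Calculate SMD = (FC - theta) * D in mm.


SMD = (FC - theta) * D
    = (0.28 - 0.19) * 450
    = 0.090 * 450
    = 40.50 mm


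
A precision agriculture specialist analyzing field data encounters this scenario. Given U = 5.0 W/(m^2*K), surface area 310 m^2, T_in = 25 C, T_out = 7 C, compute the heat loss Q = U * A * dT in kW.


dT = 25 - (7) = 18 K
Q = U * A * dT
  = 5.0 * 310 * 18
  = 27900 W = 27.90 kW


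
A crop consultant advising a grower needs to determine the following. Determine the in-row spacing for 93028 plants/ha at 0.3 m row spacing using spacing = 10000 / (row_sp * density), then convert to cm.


spacing = 10000 / (row_sp * density)
        = 10000 / (0.3 * 93028)
        = 10000 / 27908.40
        = 0.35832 m = 35.83 cm


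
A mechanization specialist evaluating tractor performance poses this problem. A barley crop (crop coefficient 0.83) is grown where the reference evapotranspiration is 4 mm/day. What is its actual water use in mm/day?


ETc = Kc * ET0
    = 0.83 * 4
    = 3.32 mm/day


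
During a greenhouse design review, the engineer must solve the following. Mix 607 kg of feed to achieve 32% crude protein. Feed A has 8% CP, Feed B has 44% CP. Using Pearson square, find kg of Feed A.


parts_A = CP_b - target = 44 - 32 = 12
parts_B = target - CP_a = 32 - 8 = 24
total_parts = 12 + 24 = 36
Feed A = 607 * 12 / 36 = 202.33 kg
Feed B = 607 * 24 / 36 = 404.67 kg

202.33 kg


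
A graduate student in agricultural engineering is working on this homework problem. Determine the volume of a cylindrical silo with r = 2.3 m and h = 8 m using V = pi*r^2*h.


V = pi * r^2 * h
  = pi * 2.3^2 * 8
  = pi * 5.29 * 8
  = 132.95 m^3


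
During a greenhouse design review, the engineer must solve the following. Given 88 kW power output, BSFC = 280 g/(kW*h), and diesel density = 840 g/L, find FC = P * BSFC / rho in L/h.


FC = P * BSFC / rho_fuel
   = 88 * 280 / 840
   = 24640 / 840
   = 29.33 L/h


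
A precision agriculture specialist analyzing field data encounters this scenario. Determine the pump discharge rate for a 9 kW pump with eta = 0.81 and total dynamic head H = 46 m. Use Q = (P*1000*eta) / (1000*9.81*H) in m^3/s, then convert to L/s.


Q = (P * 1000 * eta) / (rho * g * H)
  = (9 * 1000 * 0.81) / (1000 * 9.81 * 46)
  = 7290 / 451260
  = 0.01615 m^3/s = 16.15 L/s


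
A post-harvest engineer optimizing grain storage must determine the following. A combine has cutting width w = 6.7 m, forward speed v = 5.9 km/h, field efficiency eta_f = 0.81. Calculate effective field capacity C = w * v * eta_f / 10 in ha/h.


C = w * v * eta_f / 10
  = 6.7 * 5.9 * 0.81 / 10
  = 32.02 / 10
  = 3.20 ha/h


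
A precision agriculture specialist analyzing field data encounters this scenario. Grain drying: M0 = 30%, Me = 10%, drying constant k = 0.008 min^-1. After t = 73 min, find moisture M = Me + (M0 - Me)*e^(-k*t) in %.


M = Me + (M0 - Me) * e^(-k*t)
  = 10 + (30 - 10) * e^(-0.008*73)
  = 10 + 20 * e^(-0.584)
  = 10 + 20 * 0.55766
  = 10 + 11.1533
  = 21.15%


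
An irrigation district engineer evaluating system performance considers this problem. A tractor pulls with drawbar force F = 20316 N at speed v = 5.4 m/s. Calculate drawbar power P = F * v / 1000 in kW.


P = F * v / 1000
  = 20316 * 5.4 / 1000
  = 109706.40 / 1000
  = 109.71 kW


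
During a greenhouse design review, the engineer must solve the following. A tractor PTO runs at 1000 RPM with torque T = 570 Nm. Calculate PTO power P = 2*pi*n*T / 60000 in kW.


P = 2*pi*n*T / 60000
  = 2*pi * 1000 * 570 / 60000
  = 3581415.63 / 60000
  = 59.69 kW


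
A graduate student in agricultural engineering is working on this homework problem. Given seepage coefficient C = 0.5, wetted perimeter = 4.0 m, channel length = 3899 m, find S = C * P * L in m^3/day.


S = C * P * L
  = 0.5 * 4.0 * 3899
  = 7798 m^3/day


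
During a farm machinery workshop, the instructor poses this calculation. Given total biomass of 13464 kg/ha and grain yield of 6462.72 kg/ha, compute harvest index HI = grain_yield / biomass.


HI = grain_yield / biomass
   = 6462.72 / 13464
   = 0.48


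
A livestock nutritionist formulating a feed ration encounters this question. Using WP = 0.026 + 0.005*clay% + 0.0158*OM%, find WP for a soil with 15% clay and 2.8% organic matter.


WP = 0.026 + 0.005*15 + 0.0158*2.8
   = 0.026 + 0.0750 + 0.0442
   = 0.1452


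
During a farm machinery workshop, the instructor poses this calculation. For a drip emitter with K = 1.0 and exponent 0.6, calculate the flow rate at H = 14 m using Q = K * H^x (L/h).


Q = K * H^x
  = 1.0 * 14^0.6
  = 1.0 * 4.8717
  = 4.87 L/h


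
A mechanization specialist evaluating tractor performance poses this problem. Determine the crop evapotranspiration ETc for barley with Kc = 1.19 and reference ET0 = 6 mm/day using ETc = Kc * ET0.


ETc = Kc * ET0
    = 1.19 * 6
    = 7.14 mm/day


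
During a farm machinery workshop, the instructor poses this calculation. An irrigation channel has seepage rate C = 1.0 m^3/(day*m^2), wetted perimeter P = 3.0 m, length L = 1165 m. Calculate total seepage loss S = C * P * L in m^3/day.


S = C * P * L
  = 1.0 * 3.0 * 1165
  = 3495 m^3/day


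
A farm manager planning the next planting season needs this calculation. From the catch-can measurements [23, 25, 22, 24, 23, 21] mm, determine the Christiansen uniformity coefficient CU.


xbar = 138 / 6 = 23
sum|xi - xbar| = 6
CU = 100 * (1 - 6 / (6 * 23))
   = 100 * (1 - 0.0435)
   = 95.65%


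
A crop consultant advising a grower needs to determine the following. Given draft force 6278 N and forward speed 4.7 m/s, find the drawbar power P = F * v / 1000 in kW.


P = F * v / 1000
  = 6278 * 4.7 / 1000
  = 29506.60 / 1000
  = 29.51 kW


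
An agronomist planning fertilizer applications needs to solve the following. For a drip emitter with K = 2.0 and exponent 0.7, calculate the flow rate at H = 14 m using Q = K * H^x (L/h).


Q = K * H^x
  = 2.0 * 14^0.7
  = 2.0 * 6.3429
  = 12.69 L/h


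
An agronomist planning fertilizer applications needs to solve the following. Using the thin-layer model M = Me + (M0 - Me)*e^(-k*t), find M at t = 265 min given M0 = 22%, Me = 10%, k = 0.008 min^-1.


M = Me + (M0 - Me) * e^(-k*t)
  = 10 + (22 - 10) * e^(-0.008*265)
  = 10 + 12 * e^(-2.120)
  = 10 + 12 * 0.12003
  = 10 + 1.4404
  = 11.44%


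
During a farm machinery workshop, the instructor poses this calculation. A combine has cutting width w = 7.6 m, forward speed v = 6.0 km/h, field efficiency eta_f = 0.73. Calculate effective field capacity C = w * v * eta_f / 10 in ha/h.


C = w * v * eta_f / 10
  = 7.6 * 6.0 * 0.73 / 10
  = 33.29 / 10
  = 3.33 ha/h


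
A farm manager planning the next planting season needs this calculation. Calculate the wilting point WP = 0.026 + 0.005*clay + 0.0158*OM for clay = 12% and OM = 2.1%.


WP = 0.026 + 0.005*12 + 0.0158*2.1
   = 0.026 + 0.0600 + 0.0332
   = 0.1192


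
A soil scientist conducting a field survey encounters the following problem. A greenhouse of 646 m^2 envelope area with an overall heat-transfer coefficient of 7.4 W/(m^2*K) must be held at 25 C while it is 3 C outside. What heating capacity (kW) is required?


dT = 25 - (3) = 22 K
Q = U * A * dT
  = 7.4 * 646 * 22
  = 105168.80 W = 105.17 kW


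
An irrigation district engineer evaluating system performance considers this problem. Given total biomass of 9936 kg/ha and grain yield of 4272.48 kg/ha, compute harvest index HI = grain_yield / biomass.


HI = grain_yield / biomass
   = 4272.48 / 9936
   = 0.43


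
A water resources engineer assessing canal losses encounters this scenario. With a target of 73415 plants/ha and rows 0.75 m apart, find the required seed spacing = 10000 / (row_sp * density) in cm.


spacing = 10000 / (row_sp * density)
        = 10000 / (0.75 * 73415)
        = 10000 / 55061.25
        = 0.18162 m = 18.16 cm


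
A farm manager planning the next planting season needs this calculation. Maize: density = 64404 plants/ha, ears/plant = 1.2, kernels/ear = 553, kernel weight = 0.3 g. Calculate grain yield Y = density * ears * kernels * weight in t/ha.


Y = density * ears * kernels * kw
  = 64404 * 1.2 * 553 * 0.3 g/ha
  = 12821548.32 g/ha
  = 12821.55 kg/ha = 12.82 t/ha


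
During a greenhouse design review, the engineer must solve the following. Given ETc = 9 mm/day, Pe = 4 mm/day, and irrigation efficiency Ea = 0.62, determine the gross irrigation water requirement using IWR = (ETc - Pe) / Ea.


IWR = (ETc - Pe) / Ea
    = (9 - 4) / 0.62
    = 5 / 0.62
    = 8.06 mm/day


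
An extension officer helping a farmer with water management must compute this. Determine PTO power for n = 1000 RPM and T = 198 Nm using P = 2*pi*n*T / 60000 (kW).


P = 2*pi*n*T / 60000
  = 2*pi * 1000 * 198 / 60000
  = 1244070.69 / 60000
  = 20.73 kW


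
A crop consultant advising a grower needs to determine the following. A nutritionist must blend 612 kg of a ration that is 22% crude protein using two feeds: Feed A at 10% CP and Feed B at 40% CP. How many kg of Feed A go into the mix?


parts_A = CP_b - target = 40 - 22 = 18
parts_B = target - CP_a = 22 - 10 = 12
total_parts = 18 + 12 = 30
Feed A = 612 * 18 / 30 = 367.20 kg
Feed B = 612 * 12 / 30 = 244.80 kg

367.20 kg


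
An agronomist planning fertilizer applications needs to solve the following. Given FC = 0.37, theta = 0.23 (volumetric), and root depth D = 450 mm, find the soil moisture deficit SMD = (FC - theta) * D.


SMD = (FC - theta) * D
    = (0.37 - 0.23) * 450
    = 0.140 * 450
    = 63 mm


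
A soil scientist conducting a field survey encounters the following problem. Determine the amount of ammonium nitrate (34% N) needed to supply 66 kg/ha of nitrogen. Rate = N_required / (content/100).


Rate = N_required / (N_content / 100)
     = 66 / (34 / 100)
     = 66 / 0.34
     = 194.12 kg/ha


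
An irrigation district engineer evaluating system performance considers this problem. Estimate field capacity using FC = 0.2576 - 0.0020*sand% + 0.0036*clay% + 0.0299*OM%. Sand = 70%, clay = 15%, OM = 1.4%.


FC = 0.2576 - 0.0020*70 + 0.0036*15 + 0.0299*1.4
   = 0.2576 - 0.1400 + 0.0540 + 0.0419
   = 0.2135


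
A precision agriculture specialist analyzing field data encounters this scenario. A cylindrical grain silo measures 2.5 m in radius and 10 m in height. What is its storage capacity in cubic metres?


V = pi * r^2 * h
  = pi * 2.5^2 * 10
  = pi * 6.25 * 10
  = 196.35 m^3


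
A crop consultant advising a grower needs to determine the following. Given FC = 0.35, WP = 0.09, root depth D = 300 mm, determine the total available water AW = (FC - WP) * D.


AW = (FC - WP) * D
   = (0.35 - 0.09) * 300
   = 0.26 * 300
   = 78 mm


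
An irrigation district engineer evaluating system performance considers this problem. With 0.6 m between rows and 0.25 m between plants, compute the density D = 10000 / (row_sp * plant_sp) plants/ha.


D = 10000 / (row_sp * plant_sp)
  = 10000 / (0.6 * 0.25)
  = 10000 / 0.1500
  = 66666.67 plants/ha


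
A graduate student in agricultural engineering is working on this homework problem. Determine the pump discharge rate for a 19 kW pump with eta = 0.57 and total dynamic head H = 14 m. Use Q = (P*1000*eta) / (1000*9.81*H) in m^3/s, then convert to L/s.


Q = (P * 1000 * eta) / (rho * g * H)
  = (19 * 1000 * 0.57) / (1000 * 9.81 * 14)
  = 10830 / 137340
  = 0.07886 m^3/s = 78.86 L/s


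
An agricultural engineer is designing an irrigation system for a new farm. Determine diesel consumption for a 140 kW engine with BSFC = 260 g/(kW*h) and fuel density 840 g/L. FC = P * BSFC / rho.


FC = P * BSFC / rho_fuel
   = 140 * 260 / 840
   = 36400 / 840
   = 43.33 L/h


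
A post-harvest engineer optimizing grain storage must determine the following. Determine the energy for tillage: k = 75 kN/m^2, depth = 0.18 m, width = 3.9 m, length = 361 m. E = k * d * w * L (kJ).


E = k * d * w * L
  = 75 * 0.18 * 3.9 * 361
  = 19006.65 kJ


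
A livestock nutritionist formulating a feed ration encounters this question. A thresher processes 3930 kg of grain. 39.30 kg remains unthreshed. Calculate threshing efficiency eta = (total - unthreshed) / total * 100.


eta = (total - unthreshed) / total * 100
    = (3930 - 39.30) / 3930 * 100
    = 3890.70 / 3930 * 100
    = 99%
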